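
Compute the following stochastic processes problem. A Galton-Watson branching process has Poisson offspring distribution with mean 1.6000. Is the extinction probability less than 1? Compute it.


Since mu = 1.6000 > 1, extinction prob q < 1.
Solve s = exp(mu*(s-1)) iteratively.
q = 0.3580

0.3580


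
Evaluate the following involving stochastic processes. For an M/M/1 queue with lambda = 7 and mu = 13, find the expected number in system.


rho = 7/13 = 0.5385
L = rho/(1-rho)
= 0.5385/0.4615
= 1.1667

1.1667


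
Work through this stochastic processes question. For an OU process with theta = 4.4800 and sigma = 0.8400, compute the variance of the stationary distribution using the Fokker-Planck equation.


Stationary variance = sigma^2 / (2*theta)
= 0.8400^2 / (2*4.4800)
= 0.7056 / 8.9600
= 0.0787

0.0787


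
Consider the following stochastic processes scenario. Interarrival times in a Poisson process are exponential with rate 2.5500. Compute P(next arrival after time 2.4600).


P(X > t) = exp(-lambda * t)
= exp(-2.5500 * 2.4600)
= exp(-6.2730) = 0.0019

0.0019


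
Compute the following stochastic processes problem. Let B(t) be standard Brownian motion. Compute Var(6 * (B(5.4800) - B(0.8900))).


Var(alpha*(B(t)-B(s))) = alpha^2 * (t-s)
= 6^2 * (5.4800 - 0.8900)
= 36 * 4.5900
= 165.2400

165.2400


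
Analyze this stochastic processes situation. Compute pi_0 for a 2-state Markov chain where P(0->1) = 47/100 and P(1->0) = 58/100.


Stationary distribution: pi_0 = p10/(p01+p10), pi_1 = p01/(p01+p10)
p01 = 0.4700, p10 = 0.5800
pi_0 = 0.5524

0.5524


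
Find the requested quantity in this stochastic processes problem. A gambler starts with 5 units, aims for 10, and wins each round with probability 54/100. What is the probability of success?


Gambler's ruin formula:
r = q/p = 0.4600/0.5400 = 0.8519
P(win) = (1 - r^i)/(1 - r^N)
= (1 - 0.8519^5)/(1 - 0.8519^10)
= 0.6903

0.6903


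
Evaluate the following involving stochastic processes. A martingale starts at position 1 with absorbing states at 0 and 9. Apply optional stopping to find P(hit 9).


By optional stopping theorem: E(M at tau) = M(0) = 1
P(hit 9)*9 + P(hit 0)*0 = 1
P(hit 9) = (1 - 0)/(9 - 0) = 1/9 = 0.1111

0.1111


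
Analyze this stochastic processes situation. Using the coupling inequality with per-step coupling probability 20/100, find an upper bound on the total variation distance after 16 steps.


TV distance bound <= (1-delta)^n
= (1 - 0.2000)^16
= 0.8000^16
= 0.0281

0.0281


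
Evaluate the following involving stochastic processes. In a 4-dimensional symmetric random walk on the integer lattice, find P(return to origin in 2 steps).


P(return in 2 steps) = P(reverse first step) = 1/(2d)
= 1/8
= 0.1250

0.1250


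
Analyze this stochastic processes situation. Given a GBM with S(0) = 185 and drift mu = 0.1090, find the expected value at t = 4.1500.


E[S(t)] = S(0) * exp(mu * t)
= 185 * exp(0.1090 * 4.1500)
= 185 * 1.5720
= 290.8204

290.8204


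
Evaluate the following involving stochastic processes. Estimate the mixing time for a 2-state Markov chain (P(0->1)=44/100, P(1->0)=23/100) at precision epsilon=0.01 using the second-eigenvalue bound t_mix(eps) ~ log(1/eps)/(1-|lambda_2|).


lambda_2 = |1 - p01 - p10| = |1 - 0.4400 - 0.2300| = 0.3300
t_mix ~ log(1/eps)/(1 - |lambda_2|)
= log(100)/(1 - 0.3300) = 4.6052/0.6700
= 6.8734

6.8734


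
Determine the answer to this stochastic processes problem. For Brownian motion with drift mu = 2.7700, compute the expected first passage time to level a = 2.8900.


Expected first passage time = a/mu
= 2.8900/2.7700
= 1.0433

1.0433


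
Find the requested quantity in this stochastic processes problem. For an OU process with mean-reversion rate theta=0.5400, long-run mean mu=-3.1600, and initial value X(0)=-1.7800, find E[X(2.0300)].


E[X(t)] = mu + (X(0) - mu)*exp(-theta*t)
= -3.1600 + (-1.7800 - -3.1600)*exp(-0.5400*2.0300)
= -3.1600 + 1.3800 * 0.3341
= -2.6989

-2.6989


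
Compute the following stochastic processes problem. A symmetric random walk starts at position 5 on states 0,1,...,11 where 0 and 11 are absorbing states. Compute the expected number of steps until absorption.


For symmetric RW on 0,...,N with absorbing barriers, E(i) = i*(N-i)
E(5) = 5 * 6 = 30

30


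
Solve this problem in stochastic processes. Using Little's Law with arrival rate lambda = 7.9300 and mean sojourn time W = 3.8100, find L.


Little's Law: L = lambda * W
= 7.9300 * 3.8100
= 30.2133

30.2133


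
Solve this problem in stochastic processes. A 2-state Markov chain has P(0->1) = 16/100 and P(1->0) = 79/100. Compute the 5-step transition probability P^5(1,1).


Computing P^5 by matrix multiplication.
P = [[0.8400, 0.1600], [0.7900, 0.2100]]
After raising P to the power 5:
P^5(1,1) = 0.1684

0.1684


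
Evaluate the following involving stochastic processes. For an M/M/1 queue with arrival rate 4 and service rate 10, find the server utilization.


rho = lambda/mu
= 4/10
= 0.4000

0.4000


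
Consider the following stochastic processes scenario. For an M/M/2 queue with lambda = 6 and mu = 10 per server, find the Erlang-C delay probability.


a = lambda/mu = 0.6000
rho = a/c = 0.3000
Erlang-C formula applied:
C(c,a) = 0.1385

0.1385


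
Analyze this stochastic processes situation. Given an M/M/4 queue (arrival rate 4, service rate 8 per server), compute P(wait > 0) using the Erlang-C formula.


a = lambda/mu = 0.5000
rho = a/c = 0.1250
Erlang-C formula applied:
C(c,a) = 0.0018

0.0018


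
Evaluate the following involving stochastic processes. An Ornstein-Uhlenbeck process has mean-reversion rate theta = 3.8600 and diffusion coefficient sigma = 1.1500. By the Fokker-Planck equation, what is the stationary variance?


Stationary variance = sigma^2 / (2*theta)
= 1.1500^2 / (2*3.8600)
= 1.3225 / 7.7200
= 0.1713

0.1713


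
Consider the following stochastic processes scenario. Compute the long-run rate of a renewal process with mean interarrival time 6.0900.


Long-run renewal rate = 1/E(X)
= 1/6.0900
= 0.1642

0.1642


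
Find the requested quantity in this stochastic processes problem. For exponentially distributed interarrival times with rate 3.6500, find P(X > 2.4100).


P(X > t) = exp(-lambda * t)
= exp(-3.6500 * 2.4100)
= exp(-8.7965) = 1.5126e-04

1.5126e-04


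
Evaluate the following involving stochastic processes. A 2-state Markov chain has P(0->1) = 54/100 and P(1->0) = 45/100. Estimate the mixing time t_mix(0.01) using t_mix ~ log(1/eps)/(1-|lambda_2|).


lambda_2 = |1 - p01 - p10| = |1 - 0.5400 - 0.4500| = 0.0100
t_mix ~ log(1/eps)/(1 - |lambda_2|)
= log(100)/(1 - 0.0100) = 4.6052/0.9900
= 4.6517

4.6517


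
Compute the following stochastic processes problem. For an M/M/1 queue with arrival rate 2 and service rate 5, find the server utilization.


rho = lambda/mu
= 2/5
= 0.4000

0.4000


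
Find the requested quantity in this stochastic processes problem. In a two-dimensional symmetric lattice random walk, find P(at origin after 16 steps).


P = C(16,8)^2 / 4^16
= 12870^2 / 4294967296
= 165636900 / 4294967296
= 0.0386

0.0386


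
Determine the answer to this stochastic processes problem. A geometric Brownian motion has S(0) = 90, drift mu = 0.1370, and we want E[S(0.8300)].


E[S(t)] = S(0) * exp(mu * t)
= 90 * exp(0.1370 * 0.8300)
= 90 * 1.1204
= 100.8384

100.8384


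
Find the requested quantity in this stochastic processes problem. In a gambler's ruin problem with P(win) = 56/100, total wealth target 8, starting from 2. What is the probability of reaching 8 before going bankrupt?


Gambler's ruin formula:
r = q/p = 0.4400/0.5600 = 0.7857
P(win) = (1 - r^i)/(1 - r^N)
= (1 - 0.7857^2)/(1 - 0.7857^8)
= 0.4477

0.4477


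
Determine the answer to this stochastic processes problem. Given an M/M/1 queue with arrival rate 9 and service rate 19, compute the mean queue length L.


rho = 9/19 = 0.4737
L = rho/(1-rho)
= 0.4737/0.5263
= 0.9000

0.9000


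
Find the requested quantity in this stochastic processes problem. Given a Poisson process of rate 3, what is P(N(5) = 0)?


P(N(t)=k) = (lambda*t)^k * exp(-lambda*t) / k!
lambda*t = 15
= 15^0 * exp(-15) / 0!
= 1 * 3.0590e-07 / 1
= 3.0590e-07

3.0590e-07


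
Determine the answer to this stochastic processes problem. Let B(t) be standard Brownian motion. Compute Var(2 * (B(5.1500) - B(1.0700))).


Var(alpha*(B(t)-B(s))) = alpha^2 * (t-s)
= 2^2 * (5.1500 - 1.0700)
= 4 * 4.0800
= 16.3200

16.3200


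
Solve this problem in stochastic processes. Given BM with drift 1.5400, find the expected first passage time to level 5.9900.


Expected first passage time = a/mu
= 5.9900/1.5400
= 3.8896

3.8896


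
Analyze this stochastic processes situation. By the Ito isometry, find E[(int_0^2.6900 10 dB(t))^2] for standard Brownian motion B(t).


By Ito isometry: E[(int f dB)^2] = int f^2 dt
= 10^2 * 2.6900
= 100 * 2.6900 = 269.0000

269.0000


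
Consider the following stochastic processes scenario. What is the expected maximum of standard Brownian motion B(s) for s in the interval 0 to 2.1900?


E(max B(s)) = sqrt(2t/pi)
= sqrt(2*2.1900/pi)
= sqrt(1.3942)
= 1.1808

1.1808


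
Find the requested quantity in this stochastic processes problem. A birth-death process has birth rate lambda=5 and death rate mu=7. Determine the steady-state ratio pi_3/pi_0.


For birth-death process, pi_n/pi_0 = (lambda/mu)^n
= (5/7)^3
= 0.3644

0.3644


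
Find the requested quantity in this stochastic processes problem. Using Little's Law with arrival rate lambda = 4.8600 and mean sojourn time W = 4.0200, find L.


Little's Law: L = lambda * W
= 4.8600 * 4.0200
= 19.5372

19.5372


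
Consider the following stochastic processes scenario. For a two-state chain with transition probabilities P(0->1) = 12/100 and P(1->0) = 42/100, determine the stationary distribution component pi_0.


Stationary distribution: pi_0 = p10/(p01+p10), pi_1 = p01/(p01+p10)
p01 = 0.1200, p10 = 0.4200
pi_0 = 0.7778

0.7778


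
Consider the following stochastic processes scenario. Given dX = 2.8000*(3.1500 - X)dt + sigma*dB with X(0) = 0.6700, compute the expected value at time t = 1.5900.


E[X(t)] = mu + (X(0) - mu)*exp(-theta*t)
= 3.1500 + (0.6700 - 3.1500)*exp(-2.8000*1.5900)
= 3.1500 + -2.4800 * 0.0117
= 3.1211

3.1211


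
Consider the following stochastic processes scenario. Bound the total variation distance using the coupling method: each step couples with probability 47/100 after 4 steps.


TV distance bound <= (1-delta)^n
= (1 - 0.4700)^4
= 0.5300^4
= 0.0789

0.0789


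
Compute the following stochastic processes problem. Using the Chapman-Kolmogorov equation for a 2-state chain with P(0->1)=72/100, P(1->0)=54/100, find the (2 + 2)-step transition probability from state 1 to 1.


P^4 = P^2 * P^2
Computing via matrix multiplication of the transition matrix.
Entry (1,1) of P^4 = 0.5734

0.5734


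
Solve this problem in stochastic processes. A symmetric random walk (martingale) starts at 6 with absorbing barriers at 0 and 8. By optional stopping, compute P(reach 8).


By optional stopping theorem: E(M at tau) = M(0) = 6
P(hit 8)*8 + P(hit 0)*0 = 6
P(hit 8) = (6 - 0)/(8 - 0) = 3/4 = 0.7500

0.7500


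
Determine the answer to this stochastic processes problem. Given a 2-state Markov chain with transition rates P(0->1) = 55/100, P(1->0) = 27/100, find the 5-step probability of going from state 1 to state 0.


Computing P^5 by matrix multiplication.
P = [[0.4500, 0.5500], [0.2700, 0.7300]]
After raising P to the power 5:
P^5(1,0) = 0.3292

0.3292


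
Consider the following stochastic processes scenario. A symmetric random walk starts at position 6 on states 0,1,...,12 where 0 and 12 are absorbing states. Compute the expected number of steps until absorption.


For symmetric RW on 0,...,N with absorbing barriers, E(i) = i*(N-i)
E(6) = 6 * 6 = 36

36


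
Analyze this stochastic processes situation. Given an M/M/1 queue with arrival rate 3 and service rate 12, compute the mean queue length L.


rho = 3/12 = 0.2500
L = rho/(1-rho)
= 0.2500/0.7500
= 0.3333

0.3333


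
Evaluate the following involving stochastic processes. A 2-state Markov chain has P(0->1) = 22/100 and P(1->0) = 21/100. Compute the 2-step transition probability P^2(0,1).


Computing P^2 by matrix multiplication.
P = [[0.7800, 0.2200], [0.2100, 0.7900]]
After raising P to the power 2:
P^2(0,1) = 0.3454

0.3454


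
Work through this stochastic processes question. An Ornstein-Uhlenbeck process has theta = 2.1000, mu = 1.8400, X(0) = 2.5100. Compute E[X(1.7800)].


E[X(t)] = mu + (X(0) - mu)*exp(-theta*t)
= 1.8400 + (2.5100 - 1.8400)*exp(-2.1000*1.7800)
= 1.8400 + 0.6700 * 0.0238
= 1.8559

1.8559


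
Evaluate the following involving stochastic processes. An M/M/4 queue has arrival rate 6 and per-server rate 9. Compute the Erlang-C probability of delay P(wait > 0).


a = lambda/mu = 0.6667
rho = a/c = 0.1667
Erlang-C formula applied:
C(c,a) = 0.0051

0.0051


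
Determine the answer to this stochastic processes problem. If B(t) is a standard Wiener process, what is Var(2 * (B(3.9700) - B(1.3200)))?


Var(alpha*(B(t)-B(s))) = alpha^2 * (t-s)
= 2^2 * (3.9700 - 1.3200)
= 4 * 2.6500
= 10.6000

10.6000


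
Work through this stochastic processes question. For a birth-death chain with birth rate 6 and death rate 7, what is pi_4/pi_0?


For birth-death process, pi_n/pi_0 = (lambda/mu)^n
= (6/7)^4
= 0.5398

0.5398


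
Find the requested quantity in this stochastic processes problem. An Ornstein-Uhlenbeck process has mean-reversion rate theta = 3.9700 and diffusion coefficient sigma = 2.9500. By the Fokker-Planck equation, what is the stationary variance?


Stationary variance = sigma^2 / (2*theta)
= 2.9500^2 / (2*3.9700)
= 8.7025 / 7.9400
= 1.0960

1.0960


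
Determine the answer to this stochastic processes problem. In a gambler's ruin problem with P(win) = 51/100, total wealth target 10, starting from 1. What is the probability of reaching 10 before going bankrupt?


Gambler's ruin formula:
r = q/p = 0.4900/0.5100 = 0.9608
P(win) = (1 - r^i)/(1 - r^N)
= (1 - 0.9608^1)/(1 - 0.9608^10)
= 0.1189

0.1189


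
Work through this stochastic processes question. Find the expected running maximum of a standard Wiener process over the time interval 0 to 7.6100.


E(max B(s)) = sqrt(2t/pi)
= sqrt(2*7.6100/pi)
= sqrt(4.8447)
= 2.2011

2.2011


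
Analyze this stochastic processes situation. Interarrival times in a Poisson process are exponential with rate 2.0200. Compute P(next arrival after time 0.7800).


P(X > t) = exp(-lambda * t)
= exp(-2.0200 * 0.7800)
= exp(-1.5756) = 0.2069

0.2069


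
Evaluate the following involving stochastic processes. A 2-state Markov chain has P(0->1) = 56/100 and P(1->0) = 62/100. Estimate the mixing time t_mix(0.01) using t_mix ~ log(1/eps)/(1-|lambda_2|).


lambda_2 = |1 - p01 - p10| = |1 - 0.5600 - 0.6200| = 0.1800
t_mix ~ log(1/eps)/(1 - |lambda_2|)
= log(100)/(1 - 0.1800) = 4.6052/0.8200
= 5.6161

5.6161


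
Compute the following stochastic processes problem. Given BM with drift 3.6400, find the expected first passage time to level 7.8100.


Expected first passage time = a/mu
= 7.8100/3.6400
= 2.1456

2.1456


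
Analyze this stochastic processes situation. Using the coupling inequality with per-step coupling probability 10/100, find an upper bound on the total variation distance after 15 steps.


TV distance bound <= (1-delta)^n
= (1 - 0.1000)^15
= 0.9000^15
= 0.2059

0.2059


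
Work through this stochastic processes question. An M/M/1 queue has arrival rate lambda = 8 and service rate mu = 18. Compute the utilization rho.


rho = lambda/mu
= 8/18
= 0.4444

0.4444


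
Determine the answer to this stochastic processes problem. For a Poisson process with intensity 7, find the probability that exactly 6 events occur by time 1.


P(N(t)=k) = (lambda*t)^k * exp(-lambda*t) / k!
lambda*t = 7
= 7^6 * exp(-7) / 6!
= 117649 * 9.1188e-04 / 720
= 0.1490

0.1490


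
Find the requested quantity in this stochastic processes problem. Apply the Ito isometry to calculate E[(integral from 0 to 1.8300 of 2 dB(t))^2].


By Ito isometry: E[(int f dB)^2] = int f^2 dt
= 2^2 * 1.8300
= 4 * 1.8300 = 7.3200

7.3200


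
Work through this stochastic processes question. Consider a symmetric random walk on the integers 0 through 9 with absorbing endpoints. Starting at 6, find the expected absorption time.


For symmetric RW on 0,...,N with absorbing barriers, E(i) = i*(N-i)
E(6) = 6 * 3 = 18

18


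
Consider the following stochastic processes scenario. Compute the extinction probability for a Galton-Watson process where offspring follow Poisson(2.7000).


Since mu = 2.7000 > 1, extinction prob q < 1.
Solve s = exp(mu*(s-1)) iteratively.
q = 0.0844

0.0844


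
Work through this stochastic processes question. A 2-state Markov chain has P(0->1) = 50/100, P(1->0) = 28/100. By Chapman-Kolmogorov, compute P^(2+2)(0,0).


P^4 = P^2 * P^2
Computing via matrix multiplication of the transition matrix.
Entry (0,0) of P^4 = 0.3605

0.3605


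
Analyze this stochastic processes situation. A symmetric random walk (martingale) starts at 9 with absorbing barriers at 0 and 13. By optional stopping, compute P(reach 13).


By optional stopping theorem: E(M at tau) = M(0) = 9
P(hit 13)*13 + P(hit 0)*0 = 9
P(hit 13) = (9 - 0)/(13 - 0) = 9/13 = 0.6923

0.6923


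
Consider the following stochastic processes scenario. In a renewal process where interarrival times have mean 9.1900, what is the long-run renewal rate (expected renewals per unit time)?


Long-run renewal rate = 1/E(X)
= 1/9.1900
= 0.1088

0.1088


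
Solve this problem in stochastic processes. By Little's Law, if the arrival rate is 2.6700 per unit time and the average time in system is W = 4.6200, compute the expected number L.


Little's Law: L = lambda * W
= 2.6700 * 4.6200
= 12.3354

12.3354


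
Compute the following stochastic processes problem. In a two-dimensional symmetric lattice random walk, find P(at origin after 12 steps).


P = C(12,6)^2 / 4^12
= 924^2 / 16777216
= 853776 / 16777216
= 0.0509

0.0509


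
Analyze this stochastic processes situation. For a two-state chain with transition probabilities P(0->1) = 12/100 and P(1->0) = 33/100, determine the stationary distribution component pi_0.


Stationary distribution: pi_0 = p10/(p01+p10), pi_1 = p01/(p01+p10)
p01 = 0.1200, p10 = 0.3300
pi_0 = 0.7333

0.7333


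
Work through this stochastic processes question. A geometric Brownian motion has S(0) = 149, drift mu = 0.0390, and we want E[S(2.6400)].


E[S(t)] = S(0) * exp(mu * t)
= 149 * exp(0.0390 * 2.6400)
= 149 * 1.1084
= 165.1586

165.1586


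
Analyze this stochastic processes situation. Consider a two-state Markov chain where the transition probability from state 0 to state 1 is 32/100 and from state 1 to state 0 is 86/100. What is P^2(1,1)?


Computing P^2 by matrix multiplication.
P = [[0.6800, 0.3200], [0.8600, 0.1400]]
After raising P to the power 2:
P^2(1,1) = 0.2948

0.2948


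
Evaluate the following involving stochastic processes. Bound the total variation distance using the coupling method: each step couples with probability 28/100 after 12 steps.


TV distance bound <= (1-delta)^n
= (1 - 0.2800)^12
= 0.7200^12
= 0.0194

0.0194


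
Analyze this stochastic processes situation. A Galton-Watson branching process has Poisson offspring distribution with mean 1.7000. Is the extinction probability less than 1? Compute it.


Since mu = 1.7000 > 1, extinction prob q < 1.
Solve s = exp(mu*(s-1)) iteratively.
q = 0.3088

0.3088


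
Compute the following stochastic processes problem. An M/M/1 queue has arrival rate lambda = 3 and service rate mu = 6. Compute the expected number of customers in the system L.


rho = 3/6 = 0.5000
L = rho/(1-rho)
= 0.5000/0.5000
= 1.0000

1.0000


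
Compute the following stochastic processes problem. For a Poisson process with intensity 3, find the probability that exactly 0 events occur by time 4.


P(N(t)=k) = (lambda*t)^k * exp(-lambda*t) / k!
lambda*t = 12
= 12^0 * exp(-12) / 0!
= 1 * 6.1442e-06 / 1
= 6.1442e-06

6.1442e-06


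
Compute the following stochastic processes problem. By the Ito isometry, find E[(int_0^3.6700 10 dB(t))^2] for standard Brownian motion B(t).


By Ito isometry: E[(int f dB)^2] = int f^2 dt
= 10^2 * 3.6700
= 100 * 3.6700 = 367.0000

367.0000


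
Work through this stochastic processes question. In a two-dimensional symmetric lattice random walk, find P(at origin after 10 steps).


P = C(10,5)^2 / 4^10
= 252^2 / 1048576
= 63504 / 1048576
= 0.0606

0.0606


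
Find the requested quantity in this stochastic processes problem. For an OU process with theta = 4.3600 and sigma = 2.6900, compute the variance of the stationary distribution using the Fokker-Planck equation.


Stationary variance = sigma^2 / (2*theta)
= 2.6900^2 / (2*4.3600)
= 7.2361 / 8.7200
= 0.8298

0.8298


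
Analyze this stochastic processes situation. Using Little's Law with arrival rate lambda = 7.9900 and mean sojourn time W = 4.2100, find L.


Little's Law: L = lambda * W
= 7.9900 * 4.2100
= 33.6379

33.6379


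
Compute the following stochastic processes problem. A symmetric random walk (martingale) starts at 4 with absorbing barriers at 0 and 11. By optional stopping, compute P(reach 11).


By optional stopping theorem: E(M at tau) = M(0) = 4
P(hit 11)*11 + P(hit 0)*0 = 4
P(hit 11) = (4 - 0)/(11 - 0) = 4/11 = 0.3636

0.3636


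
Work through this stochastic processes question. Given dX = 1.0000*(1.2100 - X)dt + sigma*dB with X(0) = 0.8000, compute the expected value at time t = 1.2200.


E[X(t)] = mu + (X(0) - mu)*exp(-theta*t)
= 1.2100 + (0.8000 - 1.2100)*exp(-1.0000*1.2200)
= 1.2100 + -0.4100 * 0.2952
= 1.0890

1.0890


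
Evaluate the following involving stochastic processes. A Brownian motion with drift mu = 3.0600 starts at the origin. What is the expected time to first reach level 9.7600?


Expected first passage time = a/mu
= 9.7600/3.0600
= 3.1895

3.1895


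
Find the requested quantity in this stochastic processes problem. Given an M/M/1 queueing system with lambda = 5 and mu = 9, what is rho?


rho = lambda/mu
= 5/9
= 0.5556

0.5556


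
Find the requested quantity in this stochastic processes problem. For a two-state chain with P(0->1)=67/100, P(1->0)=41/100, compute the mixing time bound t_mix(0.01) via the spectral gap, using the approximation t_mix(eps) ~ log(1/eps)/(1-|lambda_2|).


lambda_2 = |1 - p01 - p10| = |1 - 0.6700 - 0.4100| = 0.0800
t_mix ~ log(1/eps)/(1 - |lambda_2|)
= log(100)/(1 - 0.0800) = 4.6052/0.9200
= 5.0056

5.0056


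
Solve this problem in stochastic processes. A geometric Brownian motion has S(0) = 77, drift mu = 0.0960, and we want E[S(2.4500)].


E[S(t)] = S(0) * exp(mu * t)
= 77 * exp(0.0960 * 2.4500)
= 77 * 1.2652
= 97.4175

97.4175


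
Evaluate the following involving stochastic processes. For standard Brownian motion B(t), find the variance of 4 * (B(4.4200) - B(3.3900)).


Var(alpha*(B(t)-B(s))) = alpha^2 * (t-s)
= 4^2 * (4.4200 - 3.3900)
= 16 * 1.0300
= 16.4800

16.4800


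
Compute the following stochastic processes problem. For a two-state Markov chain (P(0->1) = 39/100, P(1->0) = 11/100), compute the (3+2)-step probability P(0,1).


P^5 = P^3 * P^2
Computing via matrix multiplication of the transition matrix.
Entry (0,1) of P^5 = 0.7556

0.7556


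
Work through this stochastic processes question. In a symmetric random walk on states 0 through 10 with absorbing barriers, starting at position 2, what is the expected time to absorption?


For symmetric RW on 0,...,N with absorbing barriers, E(i) = i*(N-i)
E(2) = 2 * 8 = 16

16


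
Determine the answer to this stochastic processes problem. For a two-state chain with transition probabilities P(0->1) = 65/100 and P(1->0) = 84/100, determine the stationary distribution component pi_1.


Stationary distribution: pi_0 = p10/(p01+p10), pi_1 = p01/(p01+p10)
p01 = 0.6500, p10 = 0.8400
pi_1 = 0.4362

0.4362


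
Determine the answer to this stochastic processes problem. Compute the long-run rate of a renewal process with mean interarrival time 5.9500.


Long-run renewal rate = 1/E(X)
= 1/5.9500
= 0.1681

0.1681


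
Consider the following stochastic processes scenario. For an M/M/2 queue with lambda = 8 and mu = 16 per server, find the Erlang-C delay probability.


a = lambda/mu = 0.5000
rho = a/c = 0.2500
Erlang-C formula applied:
C(c,a) = 0.1000

0.1000


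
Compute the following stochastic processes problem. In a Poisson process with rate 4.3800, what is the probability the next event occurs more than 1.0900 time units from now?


P(X > t) = exp(-lambda * t)
= exp(-4.3800 * 1.0900)
= exp(-4.7742) = 0.0084

0.0084


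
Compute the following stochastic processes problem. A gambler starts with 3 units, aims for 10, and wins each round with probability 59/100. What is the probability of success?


Gambler's ruin formula:
r = q/p = 0.4100/0.5900 = 0.6949
P(win) = (1 - r^i)/(1 - r^N)
= (1 - 0.6949^3)/(1 - 0.6949^10)
= 0.6823

0.6823


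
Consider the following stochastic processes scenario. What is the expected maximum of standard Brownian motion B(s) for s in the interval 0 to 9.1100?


E(max B(s)) = sqrt(2t/pi)
= sqrt(2*9.1100/pi)
= sqrt(5.7996)
= 2.4082

2.4082


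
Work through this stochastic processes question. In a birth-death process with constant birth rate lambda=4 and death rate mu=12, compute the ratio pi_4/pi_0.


For birth-death process, pi_n/pi_0 = (lambda/mu)^n
= (4/12)^4
= 0.0123

0.0123


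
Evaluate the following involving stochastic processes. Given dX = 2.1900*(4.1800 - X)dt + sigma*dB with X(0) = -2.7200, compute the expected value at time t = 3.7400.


E[X(t)] = mu + (X(0) - mu)*exp(-theta*t)
= 4.1800 + (-2.7200 - 4.1800)*exp(-2.1900*3.7400)
= 4.1800 + -6.9000 * 2.7725e-04
= 4.1781

4.1781


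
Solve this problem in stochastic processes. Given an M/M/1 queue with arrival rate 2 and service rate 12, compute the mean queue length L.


rho = 2/12 = 0.1667
L = rho/(1-rho)
= 0.1667/0.8333
= 0.2000

0.2000


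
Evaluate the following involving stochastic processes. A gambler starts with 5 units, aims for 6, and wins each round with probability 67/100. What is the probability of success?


Gambler's ruin formula:
r = q/p = 0.3300/0.6700 = 0.4925
P(win) = (1 - r^i)/(1 - r^N)
= (1 - 0.4925^5)/(1 - 0.4925^6)
= 0.9851

0.9851


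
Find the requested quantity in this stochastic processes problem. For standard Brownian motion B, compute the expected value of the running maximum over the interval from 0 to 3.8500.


E(max B(s)) = sqrt(2t/pi)
= sqrt(2*3.8500/pi)
= sqrt(2.4510)
= 1.5656

1.5656


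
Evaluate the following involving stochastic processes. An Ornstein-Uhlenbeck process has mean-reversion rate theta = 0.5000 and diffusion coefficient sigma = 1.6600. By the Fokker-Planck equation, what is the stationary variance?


Stationary variance = sigma^2 / (2*theta)
= 1.6600^2 / (2*0.5000)
= 2.7556 / 1.0000
= 2.7556

2.7556


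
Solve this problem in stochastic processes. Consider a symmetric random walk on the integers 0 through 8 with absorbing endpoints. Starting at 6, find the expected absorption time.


For symmetric RW on 0,...,N with absorbing barriers, E(i) = i*(N-i)
E(6) = 6 * 2 = 12

12


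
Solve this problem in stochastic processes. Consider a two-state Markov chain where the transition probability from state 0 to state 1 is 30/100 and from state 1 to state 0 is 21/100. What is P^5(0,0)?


Computing P^5 by matrix multiplication.
P = [[0.7000, 0.3000], [0.2100, 0.7900]]
After raising P to the power 5:
P^5(0,0) = 0.4284

0.4284


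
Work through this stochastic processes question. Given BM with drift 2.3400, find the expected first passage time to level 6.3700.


Expected first passage time = a/mu
= 6.3700/2.3400
= 2.7222

2.7222


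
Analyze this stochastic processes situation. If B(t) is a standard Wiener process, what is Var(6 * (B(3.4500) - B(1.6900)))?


Var(alpha*(B(t)-B(s))) = alpha^2 * (t-s)
= 6^2 * (3.4500 - 1.6900)
= 36 * 1.7600
= 63.3600

63.3600


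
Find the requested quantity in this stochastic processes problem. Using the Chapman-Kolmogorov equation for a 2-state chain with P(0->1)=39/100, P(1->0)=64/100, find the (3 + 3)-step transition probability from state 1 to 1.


P^6 = P^3 * P^3
Computing via matrix multiplication of the transition matrix.
Entry (1,1) of P^6 = 0.3786

0.3786


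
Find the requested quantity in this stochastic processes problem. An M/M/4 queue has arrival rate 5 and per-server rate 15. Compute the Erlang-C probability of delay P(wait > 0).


a = lambda/mu = 0.3333
rho = a/c = 0.0833
Erlang-C formula applied:
C(c,a) = 4.0209e-04

4.0209e-04


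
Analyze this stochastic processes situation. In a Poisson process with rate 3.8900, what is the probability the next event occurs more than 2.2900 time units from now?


P(X > t) = exp(-lambda * t)
= exp(-3.8900 * 2.2900)
= exp(-8.9081) = 1.3529e-04

1.3529e-04


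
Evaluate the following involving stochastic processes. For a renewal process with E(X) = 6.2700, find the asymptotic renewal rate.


Long-run renewal rate = 1/E(X)
= 1/6.2700
= 0.1595

0.1595


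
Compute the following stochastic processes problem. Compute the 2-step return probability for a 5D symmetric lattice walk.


P(return in 2 steps) = P(reverse first step) = 1/(2d)
= 1/10
= 0.1000

0.1000


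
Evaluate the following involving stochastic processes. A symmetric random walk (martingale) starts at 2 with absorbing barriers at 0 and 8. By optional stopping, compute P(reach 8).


By optional stopping theorem: E(M at tau) = M(0) = 2
P(hit 8)*8 + P(hit 0)*0 = 2
P(hit 8) = (2 - 0)/(8 - 0) = 1/4 = 0.2500

0.2500


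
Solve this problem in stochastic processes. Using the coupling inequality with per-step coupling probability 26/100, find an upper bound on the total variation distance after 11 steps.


TV distance bound <= (1-delta)^n
= (1 - 0.2600)^11
= 0.7400^11
= 0.0364

0.0364


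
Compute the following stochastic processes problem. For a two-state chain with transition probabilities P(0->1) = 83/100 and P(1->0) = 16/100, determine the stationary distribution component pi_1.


Stationary distribution: pi_0 = p10/(p01+p10), pi_1 = p01/(p01+p10)
p01 = 0.8300, p10 = 0.1600
pi_1 = 0.8384

0.8384


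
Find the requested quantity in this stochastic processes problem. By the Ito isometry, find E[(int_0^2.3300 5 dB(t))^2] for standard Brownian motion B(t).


By Ito isometry: E[(int f dB)^2] = int f^2 dt
= 5^2 * 2.3300
= 25 * 2.3300 = 58.2500

58.2500


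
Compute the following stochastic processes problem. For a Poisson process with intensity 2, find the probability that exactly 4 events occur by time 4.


P(N(t)=k) = (lambda*t)^k * exp(-lambda*t) / k!
lambda*t = 8
= 8^4 * exp(-8) / 4!
= 4096 * 3.3546e-04 / 24
= 0.0573

0.0573


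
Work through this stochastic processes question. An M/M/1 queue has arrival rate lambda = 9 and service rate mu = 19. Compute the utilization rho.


rho = lambda/mu
= 9/19
= 0.4737

0.4737


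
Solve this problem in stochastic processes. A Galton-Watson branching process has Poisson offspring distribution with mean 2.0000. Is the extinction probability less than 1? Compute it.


Since mu = 2.0000 > 1, extinction prob q < 1.
Solve s = exp(mu*(s-1)) iteratively.
q = 0.2032

0.2032


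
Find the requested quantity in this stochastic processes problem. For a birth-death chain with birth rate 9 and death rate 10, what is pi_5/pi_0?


For birth-death process, pi_n/pi_0 = (lambda/mu)^n
= (9/10)^5
= 0.5905

0.5905


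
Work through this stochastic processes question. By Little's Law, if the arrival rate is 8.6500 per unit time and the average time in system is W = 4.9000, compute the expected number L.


Little's Law: L = lambda * W
= 8.6500 * 4.9000
= 42.3850

42.3850


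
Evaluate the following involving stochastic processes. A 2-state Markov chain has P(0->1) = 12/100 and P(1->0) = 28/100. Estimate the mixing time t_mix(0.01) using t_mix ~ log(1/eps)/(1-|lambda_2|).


lambda_2 = |1 - p01 - p10| = |1 - 0.1200 - 0.2800| = 0.6000
t_mix ~ log(1/eps)/(1 - |lambda_2|)
= log(100)/(1 - 0.6000) = 4.6052/0.4000
= 11.5129

11.5129


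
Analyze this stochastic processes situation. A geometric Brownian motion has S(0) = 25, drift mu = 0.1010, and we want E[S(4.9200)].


E[S(t)] = S(0) * exp(mu * t)
= 25 * exp(0.1010 * 4.9200)
= 25 * 1.6437
= 41.0913

41.0913


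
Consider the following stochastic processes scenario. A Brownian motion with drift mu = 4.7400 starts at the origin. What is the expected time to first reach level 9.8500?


Expected first passage time = a/mu
= 9.8500/4.7400
= 2.0781

2.0781


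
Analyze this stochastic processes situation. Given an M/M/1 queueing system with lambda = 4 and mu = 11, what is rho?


rho = lambda/mu
= 4/11
= 0.3636

0.3636


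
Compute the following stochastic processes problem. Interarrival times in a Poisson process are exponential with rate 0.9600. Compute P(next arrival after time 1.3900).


P(X > t) = exp(-lambda * t)
= exp(-0.9600 * 1.3900)
= exp(-1.3344) = 0.2633

0.2633


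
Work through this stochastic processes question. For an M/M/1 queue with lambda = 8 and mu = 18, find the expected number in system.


rho = 8/18 = 0.4444
L = rho/(1-rho)
= 0.4444/0.5556
= 0.8000

0.8000


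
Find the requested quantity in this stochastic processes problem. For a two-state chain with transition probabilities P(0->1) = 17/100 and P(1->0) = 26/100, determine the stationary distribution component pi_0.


Stationary distribution: pi_0 = p10/(p01+p10), pi_1 = p01/(p01+p10)
p01 = 0.1700, p10 = 0.2600
pi_0 = 0.6047

0.6047


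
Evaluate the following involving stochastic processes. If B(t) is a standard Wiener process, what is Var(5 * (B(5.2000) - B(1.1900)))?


Var(alpha*(B(t)-B(s))) = alpha^2 * (t-s)
= 5^2 * (5.2000 - 1.1900)
= 25 * 4.0100
= 100.2500

100.2500


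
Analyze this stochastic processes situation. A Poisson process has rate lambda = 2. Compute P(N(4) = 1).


P(N(t)=k) = (lambda*t)^k * exp(-lambda*t) / k!
lambda*t = 8
= 8^1 * exp(-8) / 1!
= 8 * 3.3546e-04 / 1
= 0.0027

0.0027


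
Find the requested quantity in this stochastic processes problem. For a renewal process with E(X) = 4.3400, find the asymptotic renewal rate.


Long-run renewal rate = 1/E(X)
= 1/4.3400
= 0.2304

0.2304


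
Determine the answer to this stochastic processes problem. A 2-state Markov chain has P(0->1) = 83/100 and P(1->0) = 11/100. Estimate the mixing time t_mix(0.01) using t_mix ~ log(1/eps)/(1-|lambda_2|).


lambda_2 = |1 - p01 - p10| = |1 - 0.8300 - 0.1100| = 0.0600
t_mix ~ log(1/eps)/(1 - |lambda_2|)
= log(100)/(1 - 0.0600) = 4.6052/0.9400
= 4.8991

4.8991


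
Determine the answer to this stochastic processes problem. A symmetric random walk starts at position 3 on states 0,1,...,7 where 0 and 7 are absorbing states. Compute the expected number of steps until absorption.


For symmetric RW on 0,...,N with absorbing barriers, E(i) = i*(N-i)
E(3) = 3 * 4 = 12

12


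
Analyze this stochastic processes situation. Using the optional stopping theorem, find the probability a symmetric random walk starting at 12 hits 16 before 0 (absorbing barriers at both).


By optional stopping theorem: E(M at tau) = M(0) = 12
P(hit 16)*16 + P(hit 0)*0 = 12
P(hit 16) = (12 - 0)/(16 - 0) = 3/4 = 0.7500

0.7500


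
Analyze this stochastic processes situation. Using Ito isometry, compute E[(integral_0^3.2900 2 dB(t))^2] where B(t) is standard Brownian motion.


By Ito isometry: E[(int f dB)^2] = int f^2 dt
= 2^2 * 3.2900
= 4 * 3.2900 = 13.1600

13.1600


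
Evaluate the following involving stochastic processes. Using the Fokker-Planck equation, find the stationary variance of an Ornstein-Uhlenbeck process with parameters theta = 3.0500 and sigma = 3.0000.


Stationary variance = sigma^2 / (2*theta)
= 3.0000^2 / (2*3.0500)
= 9.0000 / 6.1000
= 1.4754

1.4754


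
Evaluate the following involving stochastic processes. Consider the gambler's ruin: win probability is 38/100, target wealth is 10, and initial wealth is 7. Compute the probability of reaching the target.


Gambler's ruin formula:
r = q/p = 0.6200/0.3800 = 1.6316
P(win) = (1 - r^i)/(1 - r^N)
= (1 - 1.6316^7)/(1 - 1.6316^10)
= 0.2244

0.2244


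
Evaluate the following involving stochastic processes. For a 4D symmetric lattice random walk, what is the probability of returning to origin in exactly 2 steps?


P(return in 2 steps) = P(reverse first step) = 1/(2d)
= 1/8
= 0.1250

0.1250


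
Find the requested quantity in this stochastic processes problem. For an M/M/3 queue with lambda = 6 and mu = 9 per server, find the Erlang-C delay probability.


a = lambda/mu = 0.6667
rho = a/c = 0.2222
Erlang-C formula applied:
C(c,a) = 0.0325

0.0325


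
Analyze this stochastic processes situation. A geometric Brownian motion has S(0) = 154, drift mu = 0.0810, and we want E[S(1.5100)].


E[S(t)] = S(0) * exp(mu * t)
= 154 * exp(0.0810 * 1.5100)
= 154 * 1.1301
= 174.0361

174.0361


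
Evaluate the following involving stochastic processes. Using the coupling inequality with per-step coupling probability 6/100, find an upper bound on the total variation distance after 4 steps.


TV distance bound <= (1-delta)^n
= (1 - 0.0600)^4
= 0.9400^4
= 0.7807

0.7807


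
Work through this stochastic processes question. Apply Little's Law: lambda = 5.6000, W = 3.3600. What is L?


Little's Law: L = lambda * W
= 5.6000 * 3.3600
= 18.8160

18.8160


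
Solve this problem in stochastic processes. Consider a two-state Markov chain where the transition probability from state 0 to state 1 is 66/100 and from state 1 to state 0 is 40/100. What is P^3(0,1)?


Computing P^3 by matrix multiplication.
P = [[0.3400, 0.6600], [0.4000, 0.6000]]
After raising P to the power 3:
P^3(0,1) = 0.6228

0.6228


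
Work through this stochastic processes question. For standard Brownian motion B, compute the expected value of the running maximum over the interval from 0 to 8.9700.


E(max B(s)) = sqrt(2t/pi)
= sqrt(2*8.9700/pi)
= sqrt(5.7105)
= 2.3897

2.3897


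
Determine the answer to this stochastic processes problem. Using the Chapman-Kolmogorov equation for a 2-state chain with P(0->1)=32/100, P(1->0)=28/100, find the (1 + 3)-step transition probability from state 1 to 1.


P^4 = P^1 * P^3
Computing via matrix multiplication of the transition matrix.
Entry (1,1) of P^4 = 0.5453

0.5453


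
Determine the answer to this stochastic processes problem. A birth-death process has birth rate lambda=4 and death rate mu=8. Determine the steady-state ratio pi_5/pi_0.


For birth-death process, pi_n/pi_0 = (lambda/mu)^n
= (4/8)^5
= 0.0312

0.0312


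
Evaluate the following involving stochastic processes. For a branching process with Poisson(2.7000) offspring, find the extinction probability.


Since mu = 2.7000 > 1, extinction prob q < 1.
Solve s = exp(mu*(s-1)) iteratively.
q = 0.0844

0.0844


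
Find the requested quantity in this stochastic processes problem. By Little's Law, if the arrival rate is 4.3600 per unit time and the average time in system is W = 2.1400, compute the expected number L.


Little's Law: L = lambda * W
= 4.3600 * 2.1400
= 9.3304

9.3304


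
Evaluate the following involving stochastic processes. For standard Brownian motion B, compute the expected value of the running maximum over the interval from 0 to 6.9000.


E(max B(s)) = sqrt(2t/pi)
= sqrt(2*6.9000/pi)
= sqrt(4.3927)
= 2.0959

2.0959
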